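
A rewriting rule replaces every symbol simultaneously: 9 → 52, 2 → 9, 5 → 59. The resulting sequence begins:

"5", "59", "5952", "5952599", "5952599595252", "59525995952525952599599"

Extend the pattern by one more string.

Rewriting the 23 symbols of 59525995952525952599599 one by one yields 59 52 59 9 59 52 52 59 52 59 9 59 9 59 52 59 9 59 52 52 59 52 52; concatenated:

595259959525259525995995952599595252595252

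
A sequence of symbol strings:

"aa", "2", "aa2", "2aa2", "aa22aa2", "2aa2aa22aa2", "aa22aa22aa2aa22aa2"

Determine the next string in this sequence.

2aa2aa22aa2aa22aa22aa2aa22aa2

This is a Fibonacci-style word recurrence s(k) = s(k−2)·s(k−1): e.g. aa·2 = aa2.
So term 8 is 2aa2aa22aa2·aa22aa22aa2aa22aa2.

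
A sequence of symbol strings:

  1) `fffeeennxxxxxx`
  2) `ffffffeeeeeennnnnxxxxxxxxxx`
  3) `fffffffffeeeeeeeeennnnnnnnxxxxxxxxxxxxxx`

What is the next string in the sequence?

ffffffffffffeeeeeeeeeeeennnnnnnnnnnxxxxxxxxxxxxxxxxxx

Term n consists of 3n f's, followed by 3n e's, followed by 3n-1 n's, followed by 4n+2 x's (n = 1, 2, …).
Setting n = 4 gives 12, 12, 11, 18 characters in each block.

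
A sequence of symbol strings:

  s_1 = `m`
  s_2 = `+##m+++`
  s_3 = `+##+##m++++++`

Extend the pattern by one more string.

+##+##+##m+++++++++

s(k+1) = +##·s(k)·+++, so each term gains +## as a prefix and +++ as a suffix.
So the next term is +##·+##+##m++++++·+++.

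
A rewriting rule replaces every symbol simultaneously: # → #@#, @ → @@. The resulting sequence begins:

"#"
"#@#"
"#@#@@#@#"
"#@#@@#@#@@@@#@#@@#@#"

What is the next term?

Rewriting the 20 symbols of #@#@@#@#@@@@#@#@@#@# one by one yields #@# @@ #@# @@ @@ #@# @@ #@# @@ @@ @@ @@ #@# @@ #@# @@ @@ #@# @@ #@#; concatenated:

#@#@@#@#@@@@#@#@@#@#@@@@@@@@#@#@@#@#@@@@#@#@@#@#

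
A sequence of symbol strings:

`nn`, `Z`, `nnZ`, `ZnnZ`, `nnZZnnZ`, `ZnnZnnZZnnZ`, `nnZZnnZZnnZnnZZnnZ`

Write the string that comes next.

ZnnZnnZZnnZnnZZnnZZnnZnnZZnnZ

This is a Fibonacci-style word recurrence s(k) = s(k−2)·s(k−1): e.g. nn·Z = nnZ.
The next term joins ZnnZnnZZnnZ and nnZZnnZZnnZnnZZnnZ.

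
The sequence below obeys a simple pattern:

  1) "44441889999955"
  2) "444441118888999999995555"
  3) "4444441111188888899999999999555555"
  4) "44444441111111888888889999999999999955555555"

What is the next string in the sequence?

444444441111111118888888888999999999999999995555555555

The n-th term is n+3 4's then 2n-1 1's then 2n 8's then 3n+2 9's then 2n 5's (n = 1, 2, …).
At n = 5 the blocks have lengths 8, 9, 10, 17, 10.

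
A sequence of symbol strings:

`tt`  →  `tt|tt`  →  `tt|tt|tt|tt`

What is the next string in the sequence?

tt|tt|tt|tt|tt|tt|tt|tt

s(k+1) = s(k)·|·s(k) — each term doubles the last with '|' between the halves.
One more doubling of tt|tt|tt|tt gives the answer.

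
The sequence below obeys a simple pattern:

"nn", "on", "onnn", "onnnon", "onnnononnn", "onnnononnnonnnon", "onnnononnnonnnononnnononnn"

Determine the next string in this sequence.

From term 3 onward, concatenate the last term with the second-to-last: on·nn = onnn, onnn·on = onnnon, …
The next term joins onnnononnnonnnononnnononnn and onnnononnnonnnon.

onnnononnnonnnononnnononnnonnnononnnonnnon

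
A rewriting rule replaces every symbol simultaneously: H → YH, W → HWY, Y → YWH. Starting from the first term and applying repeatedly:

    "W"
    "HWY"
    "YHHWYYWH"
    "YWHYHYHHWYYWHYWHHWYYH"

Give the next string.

Rewriting the 21 symbols of YWHYHYHHWYYWHYWHHWYYH one by one yields YWH HWY YH YWH YH YWH YH YH HWY YWH YWH HWY YH YWH HWY YH YH HWY YWH YWH YH; concatenated:

YWHHWYYHYWHYHYWHYHYHHWYYWHYWHHWYYHYWHHWYYHYHHWYYWHYWHYH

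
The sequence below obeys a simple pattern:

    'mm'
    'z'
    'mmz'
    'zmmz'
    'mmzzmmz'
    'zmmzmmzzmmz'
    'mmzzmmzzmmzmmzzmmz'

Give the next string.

This is a Fibonacci-style word recurrence s(k) = s(k−2)·s(k−1): e.g. mm·z = mmz.
The next term joins zmmzmmzzmmz and mmzzmmzzmmzmmzzmmz.

zmmzmmzzmmzmmzzmmzzmmzmmzzmmz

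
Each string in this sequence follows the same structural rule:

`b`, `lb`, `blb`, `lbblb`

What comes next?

blblbblb

From term 3 onward, concatenate the second-to-last term with the last: b·lb = blb, lb·blb = lbblb, …
So term 5 is blb·lbblb.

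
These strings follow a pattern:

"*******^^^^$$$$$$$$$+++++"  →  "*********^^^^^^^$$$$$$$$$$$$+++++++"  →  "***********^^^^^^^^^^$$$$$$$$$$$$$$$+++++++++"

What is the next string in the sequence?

*************^^^^^^^^^^^^^$$$$$$$$$$$$$$$$$$+++++++++++

Each string has the form *^{2n+3} ^^{3n-2} $^{3n+3} +^{2n+1}, where the shown terms are n = 2, 3, 4.
Setting n = 5 gives 13, 13, 18, 11 characters in each block.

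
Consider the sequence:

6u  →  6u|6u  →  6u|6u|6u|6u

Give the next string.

s(k+1) = s(k)·|·s(k) — each term doubles the last with '|' between the halves.
So the next term is two copies of 6u|6u|6u|6u with '|' between the halves.

6u|6u|6u|6u|6u|6u|6u|6u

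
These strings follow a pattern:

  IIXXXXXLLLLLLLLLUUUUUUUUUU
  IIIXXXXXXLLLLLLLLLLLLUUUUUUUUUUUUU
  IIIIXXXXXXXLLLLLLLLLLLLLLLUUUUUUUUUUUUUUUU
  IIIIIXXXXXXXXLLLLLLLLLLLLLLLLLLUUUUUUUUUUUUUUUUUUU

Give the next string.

Each string has the form I^{n-1} X^{n+2} L^{3n} U^{3n+1}, where the shown terms are n = 3, 4, 5, 6.
At n = 7 the blocks have lengths 6, 9, 21, 22.

IIIIIIXXXXXXXXXLLLLLLLLLLLLLLLLLLLLLUUUUUUUUUUUUUUUUUUUUUU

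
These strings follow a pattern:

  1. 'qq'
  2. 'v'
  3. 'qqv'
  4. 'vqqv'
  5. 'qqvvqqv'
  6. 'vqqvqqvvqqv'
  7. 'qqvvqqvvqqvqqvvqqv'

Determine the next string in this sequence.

vqqvqqvvqqvqqvvqqvvqqvqqvvqqv

This is a Fibonacci-style word recurrence s(k) = s(k−2)·s(k−1): e.g. qq·v = qqv.
The next term joins vqqvqqvvqqv and qqvvqqvvqqvqqvvqqv.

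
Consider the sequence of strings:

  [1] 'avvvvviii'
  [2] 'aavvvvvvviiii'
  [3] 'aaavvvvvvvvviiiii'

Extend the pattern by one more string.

Term n consists of n-1 a's, followed by 2n+1 v's, followed by n+1 i's, where the shown terms are n = 2, 3, 4.
Setting n = 5 gives 4, 11, 6 characters in each block.

aaaavvvvvvvvvvviiiiii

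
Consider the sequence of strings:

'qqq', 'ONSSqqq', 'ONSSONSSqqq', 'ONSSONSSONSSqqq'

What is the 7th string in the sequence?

Each term is the previous one with ONSS prepended.
From ONSSONSSONSSqqq, 3 further steps: ONSSONSSONSSqqq → ONSSONSSONSSONSSqqq → ONSSONSSONSSONSSONSSqqq → (answer).

ONSSONSSONSSONSSONSSONSSqqq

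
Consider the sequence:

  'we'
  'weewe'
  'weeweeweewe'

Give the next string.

Each string is two copies of the previous one joined by 'e'.
So the next term is two copies of weeweeweewe with 'e' between the halves.

weeweeweeweeweeweeweewe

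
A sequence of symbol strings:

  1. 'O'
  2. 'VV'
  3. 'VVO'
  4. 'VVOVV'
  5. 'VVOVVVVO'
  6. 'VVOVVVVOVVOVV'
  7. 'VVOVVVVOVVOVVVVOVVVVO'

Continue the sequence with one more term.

This is a Fibonacci-style word recurrence s(k) = s(k−1)·s(k−2): e.g. VV·O = VVO.
Continuing: VVOVVVVOVVOVVVVOVVVVO · VVOVVVVOVVOVV gives term 8.

VVOVVVVOVVOVVVVOVVVVOVVOVVVVOVVOVV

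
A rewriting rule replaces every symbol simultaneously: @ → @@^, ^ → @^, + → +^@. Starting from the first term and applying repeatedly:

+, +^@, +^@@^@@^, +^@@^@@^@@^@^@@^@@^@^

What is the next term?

+^@@^@@^@@^@^@@^@@^@^@@^@@^@^@@^@^@@^@@^@^@@^@@^@^@@^@^

Replace each of the 21 characters of +^@@^@@^@@^@^@@^@@^@^ in place — +^@ @^ @@^ @@^ @^ @@^ @@^ @^ @@^ @@^ @^ @@^ @^ @@^ @@^ @^ @@^ @@^ @^ @@^ @^ — and concatenate.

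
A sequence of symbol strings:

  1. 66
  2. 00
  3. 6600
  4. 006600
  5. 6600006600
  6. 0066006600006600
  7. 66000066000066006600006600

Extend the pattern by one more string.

From term 3 onward, concatenate the second-to-last term with the last: 66·00 = 6600, 00·6600 = 006600, …
The next term joins 0066006600006600 and 66000066000066006600006600.

006600660000660066000066000066006600006600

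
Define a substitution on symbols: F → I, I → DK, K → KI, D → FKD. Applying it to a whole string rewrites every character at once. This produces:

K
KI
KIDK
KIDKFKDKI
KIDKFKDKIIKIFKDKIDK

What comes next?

Replace each of the 19 characters of KIDKFKDKIIKIFKDKIDK in place — KI DK FKD KI I KI FKD KI DK DK KI DK I KI FKD KI DK FKD KI — and concatenate.

KIDKFKDKIIKIFKDKIDKDKKIDKIKIFKDKIDKFKDKI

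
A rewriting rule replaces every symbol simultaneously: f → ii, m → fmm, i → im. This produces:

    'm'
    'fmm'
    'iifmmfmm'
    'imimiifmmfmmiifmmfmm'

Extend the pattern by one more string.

imfmmimfmmimimiifmmfmmiifmmfmmimimiifmmfmmiifmmfmm

φ(imimiifmmfmmiifmmfmm) expands symbol-by-symbol to im fmm im fmm im im ii fmm fmm ii fmm fmm im im ii fmm fmm ii fmm fmm; joining the 20 pieces gives the next term.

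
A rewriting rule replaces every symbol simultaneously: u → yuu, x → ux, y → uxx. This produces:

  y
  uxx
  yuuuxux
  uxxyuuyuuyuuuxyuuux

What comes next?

yuuuxuxuxxyuuyuuuxxyuuyuuuxxyuuyuuyuuuxuxxyuuyuuyuuux

φ(uxxyuuyuuyuuuxyuuux) expands symbol-by-symbol to yuu ux ux uxx yuu yuu uxx yuu yuu uxx yuu yuu yuu ux uxx yuu yuu yuu ux; joining the 19 pieces gives the next term.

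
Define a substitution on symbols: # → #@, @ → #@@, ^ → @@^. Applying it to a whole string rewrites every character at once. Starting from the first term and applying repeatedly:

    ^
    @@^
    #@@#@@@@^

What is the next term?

Apply φ to #@@#@@@@^ symbol by symbol: #→#@, @→#@@, @→#@@, #→#@, @→#@@, @→#@@, @→#@@, @→#@@, ^→@@^; joined: #@ #@@ #@@ #@ #@@ #@@ #@@ #@@ @@^.

#@#@@#@@#@#@@#@@#@@#@@@@^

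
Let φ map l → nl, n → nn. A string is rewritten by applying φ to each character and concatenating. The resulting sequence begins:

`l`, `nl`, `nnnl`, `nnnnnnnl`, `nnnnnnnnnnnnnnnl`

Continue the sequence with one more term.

nnnnnnnnnnnnnnnnnnnnnnnnnnnnnnnl

Replace each of the 16 characters of nnnnnnnnnnnnnnnl in place — nn nn nn nn nn nn nn nn nn nn nn nn nn nn nn nl — and concatenate.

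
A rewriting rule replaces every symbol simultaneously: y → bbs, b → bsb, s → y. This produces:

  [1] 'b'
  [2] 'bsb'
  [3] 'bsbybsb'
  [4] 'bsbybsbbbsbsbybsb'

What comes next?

Applying the rule to each of the 17 symbols of bsbybsbbbsbsbybsb gives the pieces bsb y bsb bbs bsb y bsb bsb bsb y bsb y bsb bbs bsb y bsb, which concatenate to the answer.

bsbybsbbbsbsbybsbbsbbsbybsbybsbbbsbsbybsb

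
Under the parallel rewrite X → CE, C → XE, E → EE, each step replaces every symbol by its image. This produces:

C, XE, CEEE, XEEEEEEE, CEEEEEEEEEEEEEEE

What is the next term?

Applying the rule to each of the 16 symbols of CEEEEEEEEEEEEEEE gives the pieces XE EE EE EE EE EE EE EE EE EE EE EE EE EE EE EE, which concatenate to the answer.

XEEEEEEEEEEEEEEEEEEEEEEEEEEEEEEE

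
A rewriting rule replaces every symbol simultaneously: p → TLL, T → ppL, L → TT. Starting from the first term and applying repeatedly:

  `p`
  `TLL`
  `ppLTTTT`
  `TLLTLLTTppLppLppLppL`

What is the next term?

ppLTTTTppLTTTTppLppLTLLTLLTTTLLTLLTTTLLTLLTTTLLTLLTT

Replace each of the 20 characters of TLLTLLTTppLppLppLppL in place — ppL TT TT ppL TT TT ppL ppL TLL TLL TT TLL TLL TT TLL TLL TT TLL TLL TT — and concatenate.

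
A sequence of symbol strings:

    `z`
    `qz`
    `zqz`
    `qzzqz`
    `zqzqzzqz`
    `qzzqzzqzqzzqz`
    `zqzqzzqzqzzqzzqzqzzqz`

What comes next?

qzzqzzqzqzzqzzqzqzzqzqzzqzzqzqzzqz

This is a Fibonacci-style word recurrence s(k) = s(k−2)·s(k−1): e.g. z·qz = zqz.
The next term joins qzzqzzqzqzzqz and zqzqzzqzqzzqzzqzqzzqz.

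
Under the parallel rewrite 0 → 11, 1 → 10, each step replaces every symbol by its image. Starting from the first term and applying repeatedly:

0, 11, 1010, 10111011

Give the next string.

Rewriting each symbol of 10111011: 1→10, 0→11, 1→10, 1→10, 1→10, 0→11, 1→10, 1→10, which concatenates to 10 11 10 10 10 11 10 10.

1011101010111010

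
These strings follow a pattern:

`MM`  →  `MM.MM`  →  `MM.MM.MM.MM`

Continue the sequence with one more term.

Each string is two copies of the previous one joined by '.'.
Doubling MM.MM.MM.MM with '.' between the halves:

MM.MM.MM.MM.MM.MM.MM.MM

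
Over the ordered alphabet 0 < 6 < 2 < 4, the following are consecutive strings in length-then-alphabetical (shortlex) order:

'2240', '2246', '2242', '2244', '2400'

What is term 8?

Continuing the enumeration 3 steps past 2400: 2400 → 2406 → 2402 → (answer).

2404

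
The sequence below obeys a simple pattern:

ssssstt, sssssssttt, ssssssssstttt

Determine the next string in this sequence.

The n-th term is 2n+1 s's then n t's, where the shown terms are n = 2, 3, 4.
At n = 5 the blocks have lengths 11, 5.

sssssssssssttttt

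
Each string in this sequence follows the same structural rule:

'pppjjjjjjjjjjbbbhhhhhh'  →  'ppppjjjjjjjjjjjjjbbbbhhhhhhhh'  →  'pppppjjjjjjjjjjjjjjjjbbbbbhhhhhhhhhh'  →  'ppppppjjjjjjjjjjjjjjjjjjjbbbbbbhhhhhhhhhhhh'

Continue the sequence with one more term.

pppppppjjjjjjjjjjjjjjjjjjjjjjbbbbbbbhhhhhhhhhhhhhh

Term n consists of n p's, followed by 3n+1 j's, followed by n b's, followed by 2n h's, where the shown terms are n = 3, 4, 5, 6.
Setting n = 7 gives 7, 22, 7, 14 characters in each block.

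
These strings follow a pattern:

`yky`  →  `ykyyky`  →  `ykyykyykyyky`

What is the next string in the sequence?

Each string is two copies of the previous one concatenated.
Doubling ykyykyykyyky:

ykyykyykyykyykyykyykyyky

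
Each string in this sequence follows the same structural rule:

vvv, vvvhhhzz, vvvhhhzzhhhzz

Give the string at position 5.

Each term is the previous one with hhhzz appended.
From vvvhhhzzhhhzz, 2 further steps: vvvhhhzzhhhzz → vvvhhhzzhhhzzhhhzz → (answer).

vvvhhhzzhhhzzhhhzzhhhzz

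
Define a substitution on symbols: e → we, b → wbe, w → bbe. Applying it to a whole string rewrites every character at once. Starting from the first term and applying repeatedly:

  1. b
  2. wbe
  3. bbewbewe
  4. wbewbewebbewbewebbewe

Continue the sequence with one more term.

Rewriting the 21 symbols of wbewbewebbewbewebbewe one by one yields bbe wbe we bbe wbe we bbe we wbe wbe we bbe wbe we bbe we wbe wbe we bbe we; concatenated:

bbewbewebbewbewebbewewbewbewebbewbewebbewewbewbewebbewe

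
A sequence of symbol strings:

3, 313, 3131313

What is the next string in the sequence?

313131313131313

s(k+1) = s(k)·1·s(k) — each term doubles the last with '1' between the halves.
So the next term is two copies of 3131313 with '1' between the halves.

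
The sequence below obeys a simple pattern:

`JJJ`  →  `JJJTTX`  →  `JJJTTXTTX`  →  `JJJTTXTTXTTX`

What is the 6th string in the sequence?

The strings grow by a fixed suffix TTX each time.
From JJJTTXTTXTTX, 2 further steps: JJJTTXTTXTTX → JJJTTXTTXTTXTTX → (answer).

JJJTTXTTXTTXTTXTTX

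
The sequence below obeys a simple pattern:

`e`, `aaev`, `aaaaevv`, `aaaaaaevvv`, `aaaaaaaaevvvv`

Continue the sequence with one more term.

s(k+1) = aa·s(k)·v, so each term gains aa as a prefix and v as a suffix.
One more step from aaaaaaaaevvvv gives the answer.

aaaaaaaaaaevvvvv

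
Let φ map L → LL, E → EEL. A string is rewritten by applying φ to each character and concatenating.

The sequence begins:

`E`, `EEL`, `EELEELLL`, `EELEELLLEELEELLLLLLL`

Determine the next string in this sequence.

Rewriting the 20 symbols of EELEELLLEELEELLLLLLL one by one yields EEL EEL LL EEL EEL LL LL LL EEL EEL LL EEL EEL LL LL LL LL LL LL LL; concatenated:

EELEELLLEELEELLLLLLLEELEELLLEELEELLLLLLLLLLLLLLL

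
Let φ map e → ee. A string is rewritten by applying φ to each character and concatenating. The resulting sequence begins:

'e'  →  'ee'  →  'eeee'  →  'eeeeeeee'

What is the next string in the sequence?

eeeeeeeeeeeeeeee

Expanding eeeeeeee: e→ee, e→ee, e→ee, e→ee, e→ee, e→ee, e→ee, e→ee. Concatenated: ee ee ee ee ee ee ee ee.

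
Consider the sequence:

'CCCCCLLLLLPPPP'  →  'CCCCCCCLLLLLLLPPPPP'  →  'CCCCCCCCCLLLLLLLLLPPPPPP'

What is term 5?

Reading off run lengths: C runs 5, 7, 9; L runs 5, 7, 9; P runs 4, 5, 6 — each is linear in n, where the shown terms are n = 2, 3, 4.
For term 5, n = 6, so the run lengths are 13, 13, 8.

CCCCCCCCCCCCCLLLLLLLLLLLLLPPPPPPPP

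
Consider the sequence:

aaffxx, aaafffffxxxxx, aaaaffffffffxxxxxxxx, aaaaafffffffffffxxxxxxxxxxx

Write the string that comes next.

Each string has the form a^{n+1} f^{3n-1} x^{3n-1} (n = 1, 2, …).
At n = 5 the blocks have lengths 6, 14, 14.

aaaaaaffffffffffffffxxxxxxxxxxxxxx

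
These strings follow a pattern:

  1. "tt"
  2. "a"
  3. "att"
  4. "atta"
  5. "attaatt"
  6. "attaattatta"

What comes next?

From term 3 onward, concatenate the last term with the second-to-last: a·tt = att, att·a = atta, …
So term 7 is attaattatta·attaatt.

attaattattaattaatt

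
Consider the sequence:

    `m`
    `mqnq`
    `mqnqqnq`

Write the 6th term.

mqnqqnqqnqqnqqnq

Each term is the previous one with qnq appended.
From mqnqqnq, 3 further steps: mqnqqnq → mqnqqnqqnq → mqnqqnqqnqqnq → (answer).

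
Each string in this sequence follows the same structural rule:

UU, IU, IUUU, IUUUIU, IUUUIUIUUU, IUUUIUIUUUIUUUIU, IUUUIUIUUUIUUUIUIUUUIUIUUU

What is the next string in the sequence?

IUUUIUIUUUIUUUIUIUUUIUIUUUIUUUIUIUUUIUUUIU

This is a Fibonacci-style word recurrence s(k) = s(k−1)·s(k−2): e.g. IU·UU = IUUU.
So term 8 is IUUUIUIUUUIUUUIUIUUUIUIUUU·IUUUIUIUUUIUUUIU.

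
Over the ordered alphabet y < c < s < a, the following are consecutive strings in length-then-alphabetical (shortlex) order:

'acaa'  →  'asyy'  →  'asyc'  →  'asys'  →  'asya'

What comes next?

ascy

Treat asya as a base-4 numeral over the given alphabet and add one, carrying through any trailing a's.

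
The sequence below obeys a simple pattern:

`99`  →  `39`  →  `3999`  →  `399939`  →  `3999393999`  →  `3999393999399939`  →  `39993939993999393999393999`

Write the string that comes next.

399939399939993939993939993999393999399939

From term 3 onward, concatenate the last term with the second-to-last: 39·99 = 3999, 3999·39 = 399939, …
So term 8 is 39993939993999393999393999·3999393999399939.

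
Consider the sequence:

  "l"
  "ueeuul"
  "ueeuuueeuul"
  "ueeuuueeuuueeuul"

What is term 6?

Every step adds ueeuu at the front: s(k+1) = ueeuu·s(k).
From ueeuuueeuuueeuul, 2 further steps: ueeuuueeuuueeuul → ueeuuueeuuueeuuueeuul → (answer).

ueeuuueeuuueeuuueeuuueeuul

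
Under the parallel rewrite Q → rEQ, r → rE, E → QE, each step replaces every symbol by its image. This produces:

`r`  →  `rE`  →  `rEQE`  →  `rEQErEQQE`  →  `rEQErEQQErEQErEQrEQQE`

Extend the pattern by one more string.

Applying the rule to each of the 21 symbols of rEQErEQQErEQErEQrEQQE gives the pieces rE QE rEQ QE rE QE rEQ rEQ QE rE QE rEQ QE rE QE rEQ rE QE rEQ rEQ QE, which concatenate to the answer.

rEQErEQQErEQErEQrEQQErEQErEQQErEQErEQrEQErEQrEQQE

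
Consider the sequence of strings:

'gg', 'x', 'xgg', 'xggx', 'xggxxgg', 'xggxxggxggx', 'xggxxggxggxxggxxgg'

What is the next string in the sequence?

Each term (from the third on) is the previous term followed by the one before it: term 3 = x·gg = xgg.
So term 8 is xggxxggxggxxggxxgg·xggxxggxggx.

xggxxggxggxxggxxggxggxxggxggx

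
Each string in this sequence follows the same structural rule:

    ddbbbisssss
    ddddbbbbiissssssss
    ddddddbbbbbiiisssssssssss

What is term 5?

ddddddddddbbbbbbbiiiiisssssssssssssssss

The n-th term is 2n d's then n+2 b's then n i's then 3n+2 s's (n = 1, 2, …).
For term 5, n = 5, so the run lengths are 10, 7, 5, 17.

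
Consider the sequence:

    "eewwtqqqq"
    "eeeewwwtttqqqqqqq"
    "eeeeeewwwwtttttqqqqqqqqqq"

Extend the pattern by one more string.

eeeeeeeewwwwwtttttttqqqqqqqqqqqqq

Term n consists of 2n e's, followed by n+1 w's, followed by 2n-1 t's, followed by 3n+1 q's (n = 1, 2, …).
At n = 4 the blocks have lengths 8, 5, 7, 13.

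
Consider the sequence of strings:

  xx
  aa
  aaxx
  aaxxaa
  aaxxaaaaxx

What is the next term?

This is a Fibonacci-style word recurrence s(k) = s(k−1)·s(k−2): e.g. aa·xx = aaxx.
Continuing: aaxxaaaaxx · aaxxaa gives term 6.

aaxxaaaaxxaaxxaa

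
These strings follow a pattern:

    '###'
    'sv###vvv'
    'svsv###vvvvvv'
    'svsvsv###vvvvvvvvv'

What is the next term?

Every step adds sv to the front and vvv to the end of the previous string.
Applying this once more to svsvsv###vvvvvvvvv:

svsvsvsv###vvvvvvvvvvvv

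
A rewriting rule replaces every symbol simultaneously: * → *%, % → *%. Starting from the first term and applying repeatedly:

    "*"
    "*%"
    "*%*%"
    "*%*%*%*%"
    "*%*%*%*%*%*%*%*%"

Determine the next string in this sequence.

Rewriting the 16 symbols of *%*%*%*%*%*%*%*% one by one yields *% *% *% *% *% *% *% *% *% *% *% *% *% *% *% *%; concatenated:

*%*%*%*%*%*%*%*%*%*%*%*%*%*%*%*%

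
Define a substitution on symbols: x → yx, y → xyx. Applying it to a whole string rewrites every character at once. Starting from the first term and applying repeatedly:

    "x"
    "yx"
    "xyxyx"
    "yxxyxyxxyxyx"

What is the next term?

xyxyxyxxyxyxxyxyxyxxyxyxxyxyx

Rewriting each symbol of yxxyxyxxyxyx: y→xyx, x→yx, x→yx, y→xyx, x→yx, y→xyx, x→yx, x→yx, y→xyx, x→yx, y→xyx, x→yx, which concatenates to xyx yx yx xyx yx xyx yx yx xyx yx xyx yx.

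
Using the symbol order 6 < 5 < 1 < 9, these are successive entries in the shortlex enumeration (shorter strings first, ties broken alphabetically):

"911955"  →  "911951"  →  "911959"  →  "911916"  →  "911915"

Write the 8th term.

Advancing 3 positions from 911915 through 911915 → 911911 → 911919 reaches term 8.

911996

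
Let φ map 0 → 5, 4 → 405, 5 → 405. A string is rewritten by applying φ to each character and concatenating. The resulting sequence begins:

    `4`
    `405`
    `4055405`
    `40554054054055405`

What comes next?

40554054054055405405540540554054054055405

φ(40554054054055405) expands symbol-by-symbol to 405 5 405 405 405 5 405 405 5 405 405 5 405 405 405 5 405; joining the 17 pieces gives the next term.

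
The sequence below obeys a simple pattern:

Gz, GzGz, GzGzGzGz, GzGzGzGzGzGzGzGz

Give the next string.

Every step duplicates the string.
Doubling GzGzGzGzGzGzGzGz:

GzGzGzGzGzGzGzGzGzGzGzGzGzGzGzGz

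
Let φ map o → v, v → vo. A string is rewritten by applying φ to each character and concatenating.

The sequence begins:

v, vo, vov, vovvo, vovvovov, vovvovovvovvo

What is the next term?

Replace each of the 13 characters of vovvovovvovvo in place — vo v vo vo v vo v vo vo v vo vo v — and concatenate.

vovvovovvovvovovvovov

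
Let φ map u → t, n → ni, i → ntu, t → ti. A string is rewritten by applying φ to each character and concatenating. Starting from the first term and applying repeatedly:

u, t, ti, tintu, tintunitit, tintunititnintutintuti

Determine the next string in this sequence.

tintunititnintutintutinintunitittintunitittintu

φ(tintunititnintutintuti) expands symbol-by-symbol to ti ntu ni ti t ni ntu ti ntu ti ni ntu ni ti t ti ntu ni ti t ti ntu; joining the 22 pieces gives the next term.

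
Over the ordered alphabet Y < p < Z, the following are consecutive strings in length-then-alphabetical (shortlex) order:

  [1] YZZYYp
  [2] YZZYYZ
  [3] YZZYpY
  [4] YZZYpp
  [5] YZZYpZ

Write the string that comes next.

Treat YZZYpZ as a base-3 numeral over the given alphabet and add one, carrying through any trailing Z's.

YZZYZY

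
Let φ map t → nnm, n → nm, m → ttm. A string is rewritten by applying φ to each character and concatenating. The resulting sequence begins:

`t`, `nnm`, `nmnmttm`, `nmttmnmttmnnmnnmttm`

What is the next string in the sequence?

nmttmnnmnnmttmnmttmnnmnnmttmnmnmttmnmnmttmnnmnnmttm

φ(nmttmnmttmnnmnnmttm) expands symbol-by-symbol to nm ttm nnm nnm ttm nm ttm nnm nnm ttm nm nm ttm nm nm ttm nnm nnm ttm; joining the 19 pieces gives the next term.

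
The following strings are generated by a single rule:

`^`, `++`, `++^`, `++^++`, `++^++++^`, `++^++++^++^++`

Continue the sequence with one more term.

++^++++^++^++++^++++^

Each term (from the third on) is the previous term followed by the one before it: term 3 = ++·^ = ++^.
So term 7 is ++^++++^++^++·++^++++^.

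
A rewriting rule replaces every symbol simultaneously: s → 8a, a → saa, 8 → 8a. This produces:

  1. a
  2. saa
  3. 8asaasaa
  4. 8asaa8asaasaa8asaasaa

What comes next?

Replace each of the 21 characters of 8asaa8asaasaa8asaasaa in place — 8a saa 8a saa saa 8a saa 8a saa saa 8a saa saa 8a saa 8a saa saa 8a saa saa — and concatenate.

8asaa8asaasaa8asaa8asaasaa8asaasaa8asaa8asaasaa8asaasaa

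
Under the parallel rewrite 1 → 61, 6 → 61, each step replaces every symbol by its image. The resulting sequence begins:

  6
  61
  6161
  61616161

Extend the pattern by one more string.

Expanding 61616161: 6→61, 1→61, 6→61, 1→61, 6→61, 1→61, 6→61, 1→61. Concatenated: 61 61 61 61 61 61 61 61.

6161616161616161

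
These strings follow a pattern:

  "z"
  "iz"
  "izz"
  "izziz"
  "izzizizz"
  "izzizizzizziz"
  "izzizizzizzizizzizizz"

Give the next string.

izzizizzizzizizzizizzizzizizzizziz

From term 3 onward, concatenate the last term with the second-to-last: iz·z = izz, izz·iz = izziz, …
Continuing: izzizizzizzizizzizizz · izzizizzizziz gives term 8.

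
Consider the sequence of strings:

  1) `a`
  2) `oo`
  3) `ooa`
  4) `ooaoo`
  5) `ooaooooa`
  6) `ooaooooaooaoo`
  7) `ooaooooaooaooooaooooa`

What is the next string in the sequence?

From term 3 onward, concatenate the last term with the second-to-last: oo·a = ooa, ooa·oo = ooaoo, …
Continuing: ooaooooaooaooooaooooa · ooaooooaooaoo gives term 8.

ooaooooaooaooooaooooaooaooooaooaoo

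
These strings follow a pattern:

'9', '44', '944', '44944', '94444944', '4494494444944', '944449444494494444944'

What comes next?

4494494444944944449444494494444944

From term 3 onward, concatenate the second-to-last term with the last: 9·44 = 944, 44·944 = 44944, …
The next term joins 4494494444944 and 944449444494494444944.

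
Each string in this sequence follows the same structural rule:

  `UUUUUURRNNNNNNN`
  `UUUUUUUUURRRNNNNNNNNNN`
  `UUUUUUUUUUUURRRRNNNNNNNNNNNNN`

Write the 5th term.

UUUUUUUUUUUUUUUUUURRRRRRNNNNNNNNNNNNNNNNNNN

The n-th term is 3n U's then n R's then 3n+1 N's, where the shown terms are n = 2, 3, 4.
At n = 6 the blocks have lengths 18, 6, 19.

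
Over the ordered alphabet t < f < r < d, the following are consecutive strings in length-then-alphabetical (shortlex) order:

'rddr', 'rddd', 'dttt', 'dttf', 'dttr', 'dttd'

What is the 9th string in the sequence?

Advancing 3 positions from dttd through dttd → dtft → dtff reaches term 9.

dtfr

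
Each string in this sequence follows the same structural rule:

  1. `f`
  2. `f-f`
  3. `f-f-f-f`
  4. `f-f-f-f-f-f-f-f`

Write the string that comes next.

Every step duplicates the string with '-' between the halves.
Doubling f-f-f-f-f-f-f-f with '-' between the halves:

f-f-f-f-f-f-f-f-f-f-f-f-f-f-f-f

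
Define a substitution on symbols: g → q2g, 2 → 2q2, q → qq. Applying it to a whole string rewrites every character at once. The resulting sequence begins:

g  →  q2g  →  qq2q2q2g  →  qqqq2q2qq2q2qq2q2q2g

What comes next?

Applying the rule to each of the 20 symbols of qqqq2q2qq2q2qq2q2q2g gives the pieces qq qq qq qq 2q2 qq 2q2 qq qq 2q2 qq 2q2 qq qq 2q2 qq 2q2 qq 2q2 q2g, which concatenate to the answer.

qqqqqqqq2q2qq2q2qqqq2q2qq2q2qqqq2q2qq2q2qq2q2q2g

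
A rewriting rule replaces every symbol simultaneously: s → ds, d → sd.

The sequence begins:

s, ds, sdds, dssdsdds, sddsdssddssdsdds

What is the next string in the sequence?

Rewriting the 16 symbols of sddsdssddssdsdds one by one yields ds sd sd ds sd ds ds sd sd ds ds sd ds sd sd ds; concatenated:

dssdsddssddsdssdsddsdssddssdsdds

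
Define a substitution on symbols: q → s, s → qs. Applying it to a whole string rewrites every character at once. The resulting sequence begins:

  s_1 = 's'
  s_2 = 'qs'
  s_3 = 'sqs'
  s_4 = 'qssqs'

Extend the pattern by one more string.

sqsqssqs

Expanding qssqs: q→s, s→qs, s→qs, q→s, s→qs. Concatenated: s qs qs s qs.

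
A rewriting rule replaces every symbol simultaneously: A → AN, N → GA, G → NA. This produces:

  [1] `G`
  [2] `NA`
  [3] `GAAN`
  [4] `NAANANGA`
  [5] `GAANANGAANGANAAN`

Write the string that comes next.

Replace each of the 16 characters of GAANANGAANGANAAN in place — NA AN AN GA AN GA NA AN AN GA NA AN GA AN AN GA — and concatenate.

NAANANGAANGANAANANGANAANGAANANGA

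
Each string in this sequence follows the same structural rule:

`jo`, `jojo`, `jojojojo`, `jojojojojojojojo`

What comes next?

Each string is two copies of the previous one concatenated.
One more doubling of jojojojojojojojo gives the answer.

jojojojojojojojojojojojojojojojo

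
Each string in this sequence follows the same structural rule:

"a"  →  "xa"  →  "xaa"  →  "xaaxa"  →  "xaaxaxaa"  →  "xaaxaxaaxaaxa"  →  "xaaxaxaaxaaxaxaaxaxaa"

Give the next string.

xaaxaxaaxaaxaxaaxaxaaxaaxaxaaxaaxa

Each term (from the third on) is the previous term followed by the one before it: term 3 = xa·a = xaa.
So term 8 is xaaxaxaaxaaxaxaaxaxaa·xaaxaxaaxaaxa.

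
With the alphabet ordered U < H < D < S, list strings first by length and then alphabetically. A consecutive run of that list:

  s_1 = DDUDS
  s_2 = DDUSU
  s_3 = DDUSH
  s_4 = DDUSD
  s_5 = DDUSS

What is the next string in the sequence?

DDHUU

Find the rightmost character of DDUSS below S, bump it to the next letter, and reset everything to its right to U.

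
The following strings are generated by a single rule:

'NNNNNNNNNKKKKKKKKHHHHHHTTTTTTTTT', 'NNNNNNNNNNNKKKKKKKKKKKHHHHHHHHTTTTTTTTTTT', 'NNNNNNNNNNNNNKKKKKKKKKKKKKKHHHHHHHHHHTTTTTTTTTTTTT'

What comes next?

NNNNNNNNNNNNNNNKKKKKKKKKKKKKKKKKHHHHHHHHHHHHTTTTTTTTTTTTTTT

Reading off run lengths: N runs 9, 11, 13; K runs 8, 11, 14; H runs 6, 8, 10; T runs 9, 11, 13 — each is linear in n, where the shown terms are n = 3, 4, 5.
Setting n = 6 gives 15, 17, 12, 15 characters in each block.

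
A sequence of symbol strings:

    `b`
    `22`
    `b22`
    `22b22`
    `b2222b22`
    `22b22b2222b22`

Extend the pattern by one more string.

This is a Fibonacci-style word recurrence s(k) = s(k−2)·s(k−1): e.g. b·22 = b22.
Continuing: b2222b22 · 22b22b2222b22 gives term 7.

b2222b2222b22b2222b22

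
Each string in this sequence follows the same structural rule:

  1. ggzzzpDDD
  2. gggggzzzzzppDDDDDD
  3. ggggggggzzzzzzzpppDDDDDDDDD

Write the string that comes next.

gggggggggggzzzzzzzzzppppDDDDDDDDDDDD

Term n consists of 3n-1 g's, followed by 2n+1 z's, followed by n p's, followed by 3n D's (n = 1, 2, …).
Setting n = 4 gives 11, 9, 4, 12 characters in each block.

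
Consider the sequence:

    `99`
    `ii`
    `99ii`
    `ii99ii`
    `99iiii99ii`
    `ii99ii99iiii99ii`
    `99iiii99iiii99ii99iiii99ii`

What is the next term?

From term 3 onward, concatenate the second-to-last term with the last: 99·ii = 99ii, ii·99ii = ii99ii, …
The next term joins ii99ii99iiii99ii and 99iiii99iiii99ii99iiii99ii.

ii99ii99iiii99ii99iiii99iiii99ii99iiii99ii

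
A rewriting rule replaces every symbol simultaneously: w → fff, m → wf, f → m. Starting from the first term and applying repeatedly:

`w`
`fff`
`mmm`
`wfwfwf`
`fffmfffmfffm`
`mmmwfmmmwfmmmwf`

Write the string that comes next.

wfwfwffffmwfwfwffffmwfwfwffffm

Replace each of the 15 characters of mmmwfmmmwfmmmwf in place — wf wf wf fff m wf wf wf fff m wf wf wf fff m — and concatenate.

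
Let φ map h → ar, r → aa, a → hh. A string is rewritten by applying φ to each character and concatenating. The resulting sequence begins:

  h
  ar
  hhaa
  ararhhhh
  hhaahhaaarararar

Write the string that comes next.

Rewriting the 16 symbols of hhaahhaaarararar one by one yields ar ar hh hh ar ar hh hh hh aa hh aa hh aa hh aa; concatenated:

ararhhhhararhhhhhhaahhaahhaahhaa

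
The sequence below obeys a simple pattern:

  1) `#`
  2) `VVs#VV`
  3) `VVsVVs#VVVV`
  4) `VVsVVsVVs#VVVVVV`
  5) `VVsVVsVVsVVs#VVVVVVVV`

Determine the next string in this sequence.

Each term wraps the previous one in VVs on the left and VV on the right.
Applying this once more to VVsVVsVVsVVs#VVVVVVVV:

VVsVVsVVsVVsVVs#VVVVVVVVVV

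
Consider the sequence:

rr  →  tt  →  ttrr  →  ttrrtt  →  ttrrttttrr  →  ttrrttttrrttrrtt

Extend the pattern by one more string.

This is a Fibonacci-style word recurrence s(k) = s(k−1)·s(k−2): e.g. tt·rr = ttrr.
So term 7 is ttrrttttrrttrrtt·ttrrttttrr.

ttrrttttrrttrrttttrrttttrr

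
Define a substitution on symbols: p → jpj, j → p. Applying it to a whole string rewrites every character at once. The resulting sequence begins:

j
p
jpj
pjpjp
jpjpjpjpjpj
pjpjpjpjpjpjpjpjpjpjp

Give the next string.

Replace each of the 21 characters of pjpjpjpjpjpjpjpjpjpjp in place — jpj p jpj p jpj p jpj p jpj p jpj p jpj p jpj p jpj p jpj p jpj — and concatenate.

jpjpjpjpjpjpjpjpjpjpjpjpjpjpjpjpjpjpjpjpjpj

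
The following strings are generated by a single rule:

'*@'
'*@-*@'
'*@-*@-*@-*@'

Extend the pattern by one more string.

Each string is two copies of the previous one joined by '-'.
Doubling *@-*@-*@-*@ with '-' between the halves:

*@-*@-*@-*@-*@-*@-*@-*@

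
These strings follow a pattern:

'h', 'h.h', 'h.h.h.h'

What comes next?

Every step duplicates the string with '.' between the halves.
So the next term is two copies of h.h.h.h with '.' between the halves.

h.h.h.h.h.h.h.h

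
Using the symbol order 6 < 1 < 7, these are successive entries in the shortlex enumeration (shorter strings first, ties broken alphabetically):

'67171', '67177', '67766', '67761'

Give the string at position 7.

Advancing 3 positions from 67761 through 67761 → 67767 → 67716 reaches term 7.

67711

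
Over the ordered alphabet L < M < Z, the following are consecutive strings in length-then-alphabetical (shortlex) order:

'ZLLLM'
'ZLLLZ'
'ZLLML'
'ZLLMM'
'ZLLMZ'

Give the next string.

Treat ZLLMZ as a base-3 numeral over the given alphabet and add one, carrying through any trailing Z's.

ZLLZL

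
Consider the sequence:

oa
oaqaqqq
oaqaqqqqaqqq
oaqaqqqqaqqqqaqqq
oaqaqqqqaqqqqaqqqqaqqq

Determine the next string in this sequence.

The strings grow by a fixed suffix qaqqq each time.
So the next term is oaqaqqqqaqqqqaqqqqaqqq·qaqqq.

oaqaqqqqaqqqqaqqqqaqqqqaqqq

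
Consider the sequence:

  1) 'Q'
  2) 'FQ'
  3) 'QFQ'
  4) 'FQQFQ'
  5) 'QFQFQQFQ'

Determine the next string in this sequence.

From term 3 onward, concatenate the second-to-last term with the last: Q·FQ = QFQ, FQ·QFQ = FQQFQ, …
The next term joins FQQFQ and QFQFQQFQ.

FQQFQQFQFQQFQ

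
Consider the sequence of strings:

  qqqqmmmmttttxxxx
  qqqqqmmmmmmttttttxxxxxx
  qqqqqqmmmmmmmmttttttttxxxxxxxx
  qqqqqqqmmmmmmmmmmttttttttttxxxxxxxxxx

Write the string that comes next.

The n-th term is n+1 q's then 2n-2 m's then 2n-2 t's then 2n-2 x's, where the shown terms are n = 3, 4, 5, 6.
Setting n = 7 gives 8, 12, 12, 12 characters in each block.

qqqqqqqqmmmmmmmmmmmmttttttttttttxxxxxxxxxxxx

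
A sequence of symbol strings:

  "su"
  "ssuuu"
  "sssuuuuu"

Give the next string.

ssssuuuuuuu

Reading off run lengths: s runs 1, 2, 3; u runs 1, 3, 5 — each is linear in n (n = 1, 2, …).
Setting n = 4 gives 4, 7 characters in each block.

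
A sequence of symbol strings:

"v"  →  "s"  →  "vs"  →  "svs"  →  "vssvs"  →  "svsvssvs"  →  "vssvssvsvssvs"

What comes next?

From term 3 onward, concatenate the second-to-last term with the last: v·s = vs, s·vs = svs, …
The next term joins svsvssvs and vssvssvsvssvs.

svsvssvsvssvssvsvssvs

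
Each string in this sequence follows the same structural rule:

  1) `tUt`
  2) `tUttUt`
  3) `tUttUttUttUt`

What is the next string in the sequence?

s(k+1) = s(k)·s(k) — each term doubles the last.
Doubling tUttUttUttUt:

tUttUttUttUttUttUttUttUt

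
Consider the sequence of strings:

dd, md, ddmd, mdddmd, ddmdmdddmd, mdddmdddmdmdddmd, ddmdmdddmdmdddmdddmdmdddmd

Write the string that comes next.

mdddmdddmdmdddmdddmdmdddmdmdddmdddmdmdddmd

This is a Fibonacci-style word recurrence s(k) = s(k−2)·s(k−1): e.g. dd·md = ddmd.
Continuing: mdddmdddmdmdddmd · ddmdmdddmdmdddmdddmdmdddmd gives term 8.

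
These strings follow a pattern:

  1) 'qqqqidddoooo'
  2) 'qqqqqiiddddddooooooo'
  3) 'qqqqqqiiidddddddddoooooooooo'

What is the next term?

qqqqqqqiiiiddddddddddddooooooooooooo

Each string has the form q^{n+3} i^{n} d^{3n} o^{3n+1} (n = 1, 2, …).
At n = 4 the blocks have lengths 7, 4, 12, 13.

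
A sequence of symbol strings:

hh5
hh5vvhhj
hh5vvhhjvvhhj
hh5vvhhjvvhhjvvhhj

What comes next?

hh5vvhhjvvhhjvvhhjvvhhj

Each term is the previous one with vvhhj appended.
So the next term is hh5vvhhjvvhhjvvhhj·vvhhj.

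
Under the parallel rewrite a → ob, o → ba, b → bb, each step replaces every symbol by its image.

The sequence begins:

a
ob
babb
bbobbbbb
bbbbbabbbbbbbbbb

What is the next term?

bbbbbbbbbbobbbbbbbbbbbbbbbbbbbbb

Applying the rule to each of the 16 symbols of bbbbbabbbbbbbbbb gives the pieces bb bb bb bb bb ob bb bb bb bb bb bb bb bb bb bb, which concatenate to the answer.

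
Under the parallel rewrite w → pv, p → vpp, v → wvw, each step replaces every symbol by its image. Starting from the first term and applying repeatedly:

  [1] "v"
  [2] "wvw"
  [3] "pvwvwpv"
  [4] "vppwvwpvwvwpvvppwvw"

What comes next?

wvwvppvpppvwvwpvvppwvwpvwvwpvvppwvwwvwvppvpppvwvwpv

Applying the rule to each of the 19 symbols of vppwvwpvwvwpvvppwvw gives the pieces wvw vpp vpp pv wvw pv vpp wvw pv wvw pv vpp wvw wvw vpp vpp pv wvw pv, which concatenate to the answer.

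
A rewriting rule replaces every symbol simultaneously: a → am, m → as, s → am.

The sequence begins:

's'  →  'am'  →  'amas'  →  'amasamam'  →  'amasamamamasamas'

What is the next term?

Rewriting the 16 symbols of amasamamamasamas one by one yields am as am am am as am as am as am am am as am am; concatenated:

amasamamamasamasamasamamamasamam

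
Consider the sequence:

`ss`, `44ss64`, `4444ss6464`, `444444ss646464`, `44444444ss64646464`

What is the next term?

4444444444ss6464646464

Each term wraps the previous one in 44 on the left and 64 on the right.
One more step from 44444444ss64646464 gives the answer.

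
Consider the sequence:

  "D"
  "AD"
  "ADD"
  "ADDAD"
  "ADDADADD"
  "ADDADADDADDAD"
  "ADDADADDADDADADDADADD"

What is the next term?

ADDADADDADDADADDADADDADDADADDADDAD

This is a Fibonacci-style word recurrence s(k) = s(k−1)·s(k−2): e.g. AD·D = ADD.
Continuing: ADDADADDADDADADDADADD · ADDADADDADDAD gives term 8.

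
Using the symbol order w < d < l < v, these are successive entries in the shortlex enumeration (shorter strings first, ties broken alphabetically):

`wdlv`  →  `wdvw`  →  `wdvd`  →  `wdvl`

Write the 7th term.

Advancing 3 positions from wdvl through wdvl → wdvv → wlww reaches term 7.

wlwd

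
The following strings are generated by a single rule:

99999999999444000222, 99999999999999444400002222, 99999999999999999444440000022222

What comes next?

Each string has the form 9^{3n+2} 4^{n} 0^{n} 2^{n}, where the shown terms are n = 3, 4, 5.
Setting n = 6 gives 20, 6, 6, 6 characters in each block.

99999999999999999999444444000000222222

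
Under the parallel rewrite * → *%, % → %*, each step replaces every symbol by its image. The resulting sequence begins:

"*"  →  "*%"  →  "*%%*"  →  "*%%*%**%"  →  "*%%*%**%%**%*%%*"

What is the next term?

φ(*%%*%**%%**%*%%*) expands symbol-by-symbol to *% %* %* *% %* *% *% %* %* *% *% %* *% %* %* *%; joining the 16 pieces gives the next term.

*%%*%**%%**%*%%*%**%*%%**%%*%**%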